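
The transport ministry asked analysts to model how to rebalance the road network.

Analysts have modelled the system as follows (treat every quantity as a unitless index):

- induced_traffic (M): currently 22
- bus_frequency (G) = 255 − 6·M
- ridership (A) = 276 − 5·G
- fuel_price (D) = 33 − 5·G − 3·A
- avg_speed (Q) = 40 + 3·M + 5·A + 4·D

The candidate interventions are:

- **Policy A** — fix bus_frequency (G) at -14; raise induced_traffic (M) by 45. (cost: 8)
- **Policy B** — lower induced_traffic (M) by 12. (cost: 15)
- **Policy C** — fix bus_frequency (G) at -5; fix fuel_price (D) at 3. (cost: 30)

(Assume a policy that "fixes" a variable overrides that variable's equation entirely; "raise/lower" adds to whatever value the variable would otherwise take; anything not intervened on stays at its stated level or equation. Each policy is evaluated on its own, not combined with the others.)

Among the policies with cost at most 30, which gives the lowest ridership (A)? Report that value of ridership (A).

Policy A (G := -14, M + 45):
  M = 22 + 45 = 67
  G = -14
  A = 276 − 5·(-14) = 346
Policy B (M − 12):
  M = 22 − 12 = 10
  G = 255 − 6·10 = 195
  A = 276 − 5·195 = -699
Policy C (G := -5, D := 3):
  M = 22
  G = -5
  A = 276 − 5·(-5) = 301
Comparing — Policy A: A=346, Policy B: A=-699, Policy C: A=301. Lowest is -699 (Policy B).

-699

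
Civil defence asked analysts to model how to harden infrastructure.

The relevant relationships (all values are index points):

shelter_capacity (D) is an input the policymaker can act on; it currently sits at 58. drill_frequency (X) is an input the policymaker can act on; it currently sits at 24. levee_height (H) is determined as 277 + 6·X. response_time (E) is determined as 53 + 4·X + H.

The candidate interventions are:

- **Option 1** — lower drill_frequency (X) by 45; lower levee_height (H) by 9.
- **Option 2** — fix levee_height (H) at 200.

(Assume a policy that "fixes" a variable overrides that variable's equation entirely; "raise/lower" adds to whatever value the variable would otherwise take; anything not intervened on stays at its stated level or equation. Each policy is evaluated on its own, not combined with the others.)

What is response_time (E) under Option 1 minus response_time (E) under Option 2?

-238

Option 1 (X − 45, H − 9):
  X = 24 − 45 = -21
  H = 277 + 6·(-21) (−9 from intervention) = 142
  E = 53 + 4·(-21) + 142 = 111
Option 2 (H := 200):
  X = 24
  H = 200
  E = 53 + 4·24 + 200 = 349
E: 111 − 349 = -238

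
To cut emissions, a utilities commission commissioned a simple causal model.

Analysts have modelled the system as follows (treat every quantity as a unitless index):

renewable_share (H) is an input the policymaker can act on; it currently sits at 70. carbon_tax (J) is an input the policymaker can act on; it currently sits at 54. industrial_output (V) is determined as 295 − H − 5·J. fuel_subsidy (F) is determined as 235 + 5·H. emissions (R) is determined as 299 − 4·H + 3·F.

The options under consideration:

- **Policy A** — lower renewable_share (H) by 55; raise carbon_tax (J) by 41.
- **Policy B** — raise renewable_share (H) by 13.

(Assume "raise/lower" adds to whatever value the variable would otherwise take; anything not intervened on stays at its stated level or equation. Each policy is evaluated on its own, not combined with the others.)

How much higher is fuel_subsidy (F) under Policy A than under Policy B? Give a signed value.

-340

Policy A (H − 55, J + 41):
  H = 70 − 55 = 15
  F = 235 + 5·15 = 310
Policy B (H + 13):
  H = 70 + 13 = 83
  F = 235 + 5·83 = 650
F: 310 − 650 = -340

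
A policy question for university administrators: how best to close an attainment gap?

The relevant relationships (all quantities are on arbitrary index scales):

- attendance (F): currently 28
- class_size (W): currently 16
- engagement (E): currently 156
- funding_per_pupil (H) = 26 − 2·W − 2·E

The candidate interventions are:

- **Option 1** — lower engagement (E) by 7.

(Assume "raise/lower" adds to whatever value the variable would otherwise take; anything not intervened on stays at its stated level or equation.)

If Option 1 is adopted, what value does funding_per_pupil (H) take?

-304

Option 1 (E − 7):
  W = 16
  E = 156 − 7 = 149
  H = 26 − 2·16 − 2·149 = -304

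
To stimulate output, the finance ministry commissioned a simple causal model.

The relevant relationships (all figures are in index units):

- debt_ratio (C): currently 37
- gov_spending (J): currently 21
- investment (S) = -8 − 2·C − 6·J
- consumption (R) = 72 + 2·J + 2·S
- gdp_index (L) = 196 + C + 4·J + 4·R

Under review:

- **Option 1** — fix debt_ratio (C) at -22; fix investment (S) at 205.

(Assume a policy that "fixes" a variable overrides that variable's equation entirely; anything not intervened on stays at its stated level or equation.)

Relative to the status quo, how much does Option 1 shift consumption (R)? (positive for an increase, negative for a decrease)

Baseline:
  C = 37
  J = 21
  S = -8 − 2·37 − 6·21 = -208
  R = 72 + 2·21 + 2·(-208) = -302
Option 1 (C := -22, S := 205):
  C = -22
  J = 21
  S = 205
  R = 72 + 2·21 + 2·205 = 524
Change in R: 524 − (-302) = 826

826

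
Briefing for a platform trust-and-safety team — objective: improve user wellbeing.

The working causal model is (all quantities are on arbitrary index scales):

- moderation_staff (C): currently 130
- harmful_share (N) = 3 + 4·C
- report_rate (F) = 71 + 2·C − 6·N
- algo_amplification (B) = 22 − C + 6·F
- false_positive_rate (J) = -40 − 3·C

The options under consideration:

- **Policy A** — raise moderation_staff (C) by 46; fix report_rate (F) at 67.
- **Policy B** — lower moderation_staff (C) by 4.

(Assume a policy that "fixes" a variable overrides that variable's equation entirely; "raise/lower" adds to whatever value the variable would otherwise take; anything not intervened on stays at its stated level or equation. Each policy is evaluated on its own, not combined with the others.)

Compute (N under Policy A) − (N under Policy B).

200

Policy A (C + 46, F := 67):
  C = 130 + 46 = 176
  N = 3 + 4·176 = 707
Policy B (C − 4):
  C = 130 − 4 = 126
  N = 3 + 4·126 = 507
N: 707 − 507 = 200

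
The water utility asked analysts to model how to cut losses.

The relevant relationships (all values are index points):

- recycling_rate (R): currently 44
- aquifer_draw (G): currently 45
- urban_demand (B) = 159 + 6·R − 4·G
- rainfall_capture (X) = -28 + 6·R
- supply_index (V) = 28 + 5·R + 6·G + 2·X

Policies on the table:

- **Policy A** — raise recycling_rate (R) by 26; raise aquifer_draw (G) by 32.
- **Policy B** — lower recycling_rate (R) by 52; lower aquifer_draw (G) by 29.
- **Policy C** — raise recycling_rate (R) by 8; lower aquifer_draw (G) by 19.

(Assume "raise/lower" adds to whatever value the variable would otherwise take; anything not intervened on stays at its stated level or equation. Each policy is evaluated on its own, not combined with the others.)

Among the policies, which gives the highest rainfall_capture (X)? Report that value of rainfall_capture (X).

392

Policy A (R + 26, G + 32):
  R = 44 + 26 = 70
  X = -28 + 6·70 = 392
Policy B (R − 52, G − 29):
  R = 44 − 52 = -8
  X = -28 + 6·(-8) = -76
Policy C (R + 8, G − 19):
  R = 44 + 8 = 52
  X = -28 + 6·52 = 284
Comparing — Policy A: X=392, Policy B: X=-76, Policy C: X=284. Highest is 392 (Policy A).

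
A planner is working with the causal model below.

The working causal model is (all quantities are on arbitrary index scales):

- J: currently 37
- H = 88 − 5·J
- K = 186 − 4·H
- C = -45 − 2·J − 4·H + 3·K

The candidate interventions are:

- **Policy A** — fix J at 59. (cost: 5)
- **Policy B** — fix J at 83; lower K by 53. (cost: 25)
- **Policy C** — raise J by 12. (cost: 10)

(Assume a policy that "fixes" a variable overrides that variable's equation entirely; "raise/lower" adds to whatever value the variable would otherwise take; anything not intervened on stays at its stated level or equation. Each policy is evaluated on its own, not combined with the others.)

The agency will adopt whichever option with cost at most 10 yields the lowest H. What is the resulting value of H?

-207

Policy A (J := 59):
  J = 59
  H = 88 − 5·59 = -207
Policy C (J + 12):
  J = 37 + 12 = 49
  H = 88 − 5·49 = -157
Comparing — Policy A: H=-207, Policy C: H=-157. Lowest is -207 (Policy A).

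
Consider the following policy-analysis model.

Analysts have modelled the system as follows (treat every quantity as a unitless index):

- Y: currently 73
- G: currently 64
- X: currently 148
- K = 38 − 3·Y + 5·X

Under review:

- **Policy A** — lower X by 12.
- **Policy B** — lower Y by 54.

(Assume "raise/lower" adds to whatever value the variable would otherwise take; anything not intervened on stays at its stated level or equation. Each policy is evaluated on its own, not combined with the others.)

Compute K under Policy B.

721

Policy B (Y − 54):
  Y = 73 − 54 = 19
  X = 148
  K = 38 − 3·19 + 5·148 = 721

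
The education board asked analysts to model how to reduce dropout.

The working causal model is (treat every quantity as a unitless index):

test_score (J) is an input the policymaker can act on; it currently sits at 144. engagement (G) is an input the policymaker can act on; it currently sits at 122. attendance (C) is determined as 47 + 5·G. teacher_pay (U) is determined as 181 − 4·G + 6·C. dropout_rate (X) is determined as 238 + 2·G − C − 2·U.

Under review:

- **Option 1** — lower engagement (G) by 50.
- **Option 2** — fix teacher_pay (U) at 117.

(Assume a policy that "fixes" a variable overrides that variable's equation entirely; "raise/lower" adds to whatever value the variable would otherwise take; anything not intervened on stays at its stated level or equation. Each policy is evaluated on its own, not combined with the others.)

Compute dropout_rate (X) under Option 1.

Option 1 (G − 50):
  G = 122 − 50 = 72
  C = 47 + 5·72 = 407
  U = 181 − 4·72 + 6·407 = 2335
  X = 238 + 2·72 − 407 − 2·2335 = -4695

-4695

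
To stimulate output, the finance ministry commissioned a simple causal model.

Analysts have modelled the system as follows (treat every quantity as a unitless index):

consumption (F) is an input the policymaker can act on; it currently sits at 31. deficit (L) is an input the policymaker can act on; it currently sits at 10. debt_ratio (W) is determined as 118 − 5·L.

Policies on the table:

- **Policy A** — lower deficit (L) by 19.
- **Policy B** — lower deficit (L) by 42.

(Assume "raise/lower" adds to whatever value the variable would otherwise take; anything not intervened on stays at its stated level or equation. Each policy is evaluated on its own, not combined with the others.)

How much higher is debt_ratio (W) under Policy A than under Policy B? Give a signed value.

-115

Policy A (L − 19):
  L = 10 − 19 = -9
  W = 118 − 5·(-9) = 163
Policy B (L − 42):
  L = 10 − 42 = -32
  W = 118 − 5·(-32) = 278
W: 163 − 278 = -115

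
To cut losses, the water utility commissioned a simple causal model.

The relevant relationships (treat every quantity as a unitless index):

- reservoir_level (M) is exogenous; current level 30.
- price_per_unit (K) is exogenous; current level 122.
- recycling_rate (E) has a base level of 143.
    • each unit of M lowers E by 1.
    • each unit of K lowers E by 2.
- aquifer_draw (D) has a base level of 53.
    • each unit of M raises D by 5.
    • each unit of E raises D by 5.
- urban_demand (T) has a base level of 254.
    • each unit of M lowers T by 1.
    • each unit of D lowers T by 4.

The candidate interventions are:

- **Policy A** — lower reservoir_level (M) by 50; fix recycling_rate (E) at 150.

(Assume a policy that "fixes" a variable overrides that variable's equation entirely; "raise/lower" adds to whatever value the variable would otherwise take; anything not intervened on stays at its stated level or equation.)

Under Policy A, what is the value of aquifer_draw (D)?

703

Policy A (M − 50, E := 150):
  M = 30 − 50 = -20
  K = 122
  E = 150
  D = 53 + 5·(-20) + 5·150 = 703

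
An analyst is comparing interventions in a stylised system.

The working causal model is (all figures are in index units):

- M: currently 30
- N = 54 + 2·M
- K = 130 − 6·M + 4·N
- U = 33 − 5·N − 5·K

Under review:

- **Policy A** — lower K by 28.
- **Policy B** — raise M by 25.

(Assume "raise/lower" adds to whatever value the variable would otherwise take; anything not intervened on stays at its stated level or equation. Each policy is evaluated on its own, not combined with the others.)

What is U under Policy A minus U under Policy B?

640

Policy A (K − 28):
  M = 30
  N = 54 + 2·30 = 114
  K = 130 − 6·30 + 4·114 (−28 from intervention) = 378
  U = 33 − 5·114 − 5·378 = -2427
Policy B (M + 25):
  M = 30 + 25 = 55
  N = 54 + 2·55 = 164
  K = 130 − 6·55 + 4·164 = 456
  U = 33 − 5·164 − 5·456 = -3067
U: -2427 − (-3067) = 640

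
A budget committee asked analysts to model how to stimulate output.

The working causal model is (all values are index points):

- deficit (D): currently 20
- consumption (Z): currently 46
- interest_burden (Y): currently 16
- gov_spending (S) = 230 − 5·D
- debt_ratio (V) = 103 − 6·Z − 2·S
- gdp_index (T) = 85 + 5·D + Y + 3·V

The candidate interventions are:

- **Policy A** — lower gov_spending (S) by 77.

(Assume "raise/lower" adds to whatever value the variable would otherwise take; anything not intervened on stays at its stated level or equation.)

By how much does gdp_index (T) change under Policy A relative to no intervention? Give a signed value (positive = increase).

462

Baseline:
  D = 20
  Z = 46
  Y = 16
  S = 230 − 5·20 = 130
  V = 103 − 6·46 − 2·130 = -433
  T = 85 + 5·20 + 16 + 3·(-433) = -1098
Policy A (S − 77):
  D = 20
  Z = 46
  Y = 16
  S = 230 − 5·20 (−77 from intervention) = 53
  V = 103 − 6·46 − 2·53 = -279
  T = 85 + 5·20 + 16 + 3·(-279) = -636
Change in T: -636 − (-1098) = 462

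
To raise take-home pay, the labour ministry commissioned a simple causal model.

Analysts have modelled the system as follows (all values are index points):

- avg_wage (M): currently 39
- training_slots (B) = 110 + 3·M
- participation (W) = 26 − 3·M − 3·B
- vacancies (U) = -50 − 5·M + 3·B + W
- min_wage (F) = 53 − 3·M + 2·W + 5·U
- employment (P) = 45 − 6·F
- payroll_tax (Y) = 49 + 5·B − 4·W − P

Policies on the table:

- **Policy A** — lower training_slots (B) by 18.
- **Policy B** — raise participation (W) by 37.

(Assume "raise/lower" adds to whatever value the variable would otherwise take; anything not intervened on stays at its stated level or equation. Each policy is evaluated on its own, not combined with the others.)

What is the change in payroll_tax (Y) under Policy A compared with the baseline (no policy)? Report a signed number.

Baseline:
  M = 39
  B = 110 + 3·39 = 227
  W = 26 − 3·39 − 3·227 = -772
  U = -50 − 5·39 + 3·227 + (-772) = -336
  F = 53 − 3·39 + 2·(-772) + 5·(-336) = -3288
  P = 45 − 6·(-3288) = 19773
  Y = 49 + 5·227 − 4·(-772) − 19773 = -15501
Policy A (B − 18):
  M = 39
  B = 110 + 3·39 (−18 from intervention) = 209
  W = 26 − 3·39 − 3·209 = -718
  U = -50 − 5·39 + 3·209 + (-718) = -336
  F = 53 − 3·39 + 2·(-718) + 5·(-336) = -3180
  P = 45 − 6·(-3180) = 19125
  Y = 49 + 5·209 − 4·(-718) − 19125 = -15159
Change in Y: -15159 − (-15501) = 342

342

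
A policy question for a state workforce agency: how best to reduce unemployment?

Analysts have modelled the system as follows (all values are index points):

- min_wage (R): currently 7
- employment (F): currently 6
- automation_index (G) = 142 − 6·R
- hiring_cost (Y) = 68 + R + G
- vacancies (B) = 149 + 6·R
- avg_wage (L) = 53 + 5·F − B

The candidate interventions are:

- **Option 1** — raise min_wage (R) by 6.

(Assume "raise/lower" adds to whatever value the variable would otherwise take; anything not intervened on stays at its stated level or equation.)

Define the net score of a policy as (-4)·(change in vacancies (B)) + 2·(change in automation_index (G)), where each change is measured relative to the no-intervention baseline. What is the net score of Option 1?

Baseline:
  R = 7
  G = 142 − 6·7 = 100
  B = 149 + 6·7 = 191
Option 1 (R + 6):
  R = 7 + 6 = 13
  G = 142 − 6·13 = 64
  B = 149 + 6·13 = 227
ΔB = 227 − 191 = 36; ΔG = 64 − 100 = -36
Score = (-4)·36 + 2·(-36) = -216

-216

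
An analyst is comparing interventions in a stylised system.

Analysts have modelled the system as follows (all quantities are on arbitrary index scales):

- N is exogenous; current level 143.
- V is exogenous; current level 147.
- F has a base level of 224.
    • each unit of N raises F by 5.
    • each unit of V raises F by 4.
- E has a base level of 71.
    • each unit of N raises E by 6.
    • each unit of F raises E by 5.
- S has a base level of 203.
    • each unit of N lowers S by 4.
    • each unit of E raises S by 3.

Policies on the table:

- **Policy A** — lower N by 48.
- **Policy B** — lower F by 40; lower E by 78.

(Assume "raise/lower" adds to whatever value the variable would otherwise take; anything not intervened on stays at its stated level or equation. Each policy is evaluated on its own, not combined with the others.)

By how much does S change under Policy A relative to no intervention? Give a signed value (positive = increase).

Baseline:
  N = 143
  V = 147
  F = 224 + 5·143 + 4·147 = 1527
  E = 71 + 6·143 + 5·1527 = 8564
  S = 203 − 4·143 + 3·8564 = 25323
Policy A (N − 48):
  N = 143 − 48 = 95
  V = 147
  F = 224 + 5·95 + 4·147 = 1287
  E = 71 + 6·95 + 5·1287 = 7076
  S = 203 − 4·95 + 3·7076 = 21051
Change in S: 21051 − 25323 = -4272

-4272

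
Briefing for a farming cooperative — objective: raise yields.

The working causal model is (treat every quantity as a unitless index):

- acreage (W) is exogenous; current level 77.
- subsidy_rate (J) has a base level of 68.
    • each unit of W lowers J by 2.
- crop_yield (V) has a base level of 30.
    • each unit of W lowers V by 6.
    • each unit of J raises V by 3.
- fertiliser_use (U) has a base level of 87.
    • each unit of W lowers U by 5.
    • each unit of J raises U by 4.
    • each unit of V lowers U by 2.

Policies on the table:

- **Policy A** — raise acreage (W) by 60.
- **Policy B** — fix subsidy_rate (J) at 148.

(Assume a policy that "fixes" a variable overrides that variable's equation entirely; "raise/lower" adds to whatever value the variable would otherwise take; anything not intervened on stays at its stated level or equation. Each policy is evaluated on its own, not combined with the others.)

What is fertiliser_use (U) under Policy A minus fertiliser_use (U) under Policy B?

Policy A (W + 60):
  W = 77 + 60 = 137
  J = 68 − 2·137 = -206
  V = 30 − 6·137 + 3·(-206) = -1410
  U = 87 − 5·137 + 4·(-206) − 2·(-1410) = 1398
Policy B (J := 148):
  W = 77
  J = 148
  V = 30 − 6·77 + 3·148 = 12
  U = 87 − 5·77 + 4·148 − 2·12 = 270
U: 1398 − 270 = 1128

1128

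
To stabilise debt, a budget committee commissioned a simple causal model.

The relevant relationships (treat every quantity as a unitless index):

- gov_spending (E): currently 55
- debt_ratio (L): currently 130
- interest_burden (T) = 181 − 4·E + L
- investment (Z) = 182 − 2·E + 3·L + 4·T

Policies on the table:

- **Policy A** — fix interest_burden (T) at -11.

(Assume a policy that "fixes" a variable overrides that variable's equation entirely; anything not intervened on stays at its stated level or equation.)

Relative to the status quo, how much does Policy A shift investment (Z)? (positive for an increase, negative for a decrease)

-408

Baseline:
  E = 55
  L = 130
  T = 181 − 4·55 + 130 = 91
  Z = 182 − 2·55 + 3·130 + 4·91 = 826
Policy A (T := -11):
  E = 55
  L = 130
  T = -11
  Z = 182 − 2·55 + 3·130 + 4·(-11) = 418
Change in Z: 418 − 826 = -408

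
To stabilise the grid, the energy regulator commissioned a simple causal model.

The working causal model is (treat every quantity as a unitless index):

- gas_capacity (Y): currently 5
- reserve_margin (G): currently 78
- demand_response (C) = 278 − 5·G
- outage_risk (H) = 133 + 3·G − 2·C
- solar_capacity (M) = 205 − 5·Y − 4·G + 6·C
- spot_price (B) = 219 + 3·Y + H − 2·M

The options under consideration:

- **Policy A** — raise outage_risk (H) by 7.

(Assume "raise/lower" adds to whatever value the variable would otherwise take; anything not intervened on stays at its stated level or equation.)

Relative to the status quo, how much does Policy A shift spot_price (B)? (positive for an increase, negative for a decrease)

Baseline:
  Y = 5
  G = 78
  C = 278 − 5·78 = -112
  H = 133 + 3·78 − 2·(-112) = 591
  M = 205 − 5·5 − 4·78 + 6·(-112) = -804
  B = 219 + 3·5 + 591 − 2·(-804) = 2433
Policy A (H + 7):
  Y = 5
  G = 78
  C = 278 − 5·78 = -112
  H = 133 + 3·78 − 2·(-112) (+7 from intervention) = 598
  M = 205 − 5·5 − 4·78 + 6·(-112) = -804
  B = 219 + 3·5 + 598 − 2·(-804) = 2440
Change in B: 2440 − 2433 = 7

7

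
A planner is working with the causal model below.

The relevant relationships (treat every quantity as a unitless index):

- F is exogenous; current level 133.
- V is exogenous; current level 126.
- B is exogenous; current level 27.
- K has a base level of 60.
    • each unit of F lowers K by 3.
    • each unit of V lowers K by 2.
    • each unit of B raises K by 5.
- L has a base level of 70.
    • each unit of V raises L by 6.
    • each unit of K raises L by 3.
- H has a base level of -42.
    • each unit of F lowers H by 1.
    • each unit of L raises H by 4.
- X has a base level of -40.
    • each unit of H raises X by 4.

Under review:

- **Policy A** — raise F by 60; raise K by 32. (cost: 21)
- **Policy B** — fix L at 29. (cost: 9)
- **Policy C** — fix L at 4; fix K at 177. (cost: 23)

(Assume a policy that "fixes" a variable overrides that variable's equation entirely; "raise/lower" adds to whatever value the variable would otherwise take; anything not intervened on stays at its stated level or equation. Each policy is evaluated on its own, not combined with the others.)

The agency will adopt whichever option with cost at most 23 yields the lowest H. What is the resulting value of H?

-4179

Policy A (F + 60, K + 32):
  F = 133 + 60 = 193
  V = 126
  B = 27
  K = 60 − 3·193 − 2·126 + 5·27 (+32 from intervention) = -604
  L = 70 + 6·126 + 3·(-604) = -986
  H = -42 − 193 + 4·(-986) = -4179
Policy B (L := 29):
  F = 133
  V = 126
  B = 27
  K = 60 − 3·133 − 2·126 + 5·27 = -456
  L = 29
  H = -42 − 133 + 4·29 = -59
Policy C (L := 4, K := 177):
  F = 133
  V = 126
  B = 27
  K = 177
  L = 4
  H = -42 − 133 + 4·4 = -159
Comparing — Policy A: H=-4179, Policy B: H=-59, Policy C: H=-159. Lowest is -4179 (Policy A).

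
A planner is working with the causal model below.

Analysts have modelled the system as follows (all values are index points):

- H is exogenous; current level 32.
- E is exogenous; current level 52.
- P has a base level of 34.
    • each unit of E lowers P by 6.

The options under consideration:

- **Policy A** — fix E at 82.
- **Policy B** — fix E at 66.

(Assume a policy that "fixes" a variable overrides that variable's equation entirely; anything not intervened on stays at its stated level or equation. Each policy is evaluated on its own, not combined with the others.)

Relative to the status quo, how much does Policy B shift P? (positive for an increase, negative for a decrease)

-84

Baseline:
  E = 52
  P = 34 − 6·52 = -278
Policy B (E := 66):
  E = 66
  P = 34 − 6·66 = -362
Change in P: -362 − (-278) = -84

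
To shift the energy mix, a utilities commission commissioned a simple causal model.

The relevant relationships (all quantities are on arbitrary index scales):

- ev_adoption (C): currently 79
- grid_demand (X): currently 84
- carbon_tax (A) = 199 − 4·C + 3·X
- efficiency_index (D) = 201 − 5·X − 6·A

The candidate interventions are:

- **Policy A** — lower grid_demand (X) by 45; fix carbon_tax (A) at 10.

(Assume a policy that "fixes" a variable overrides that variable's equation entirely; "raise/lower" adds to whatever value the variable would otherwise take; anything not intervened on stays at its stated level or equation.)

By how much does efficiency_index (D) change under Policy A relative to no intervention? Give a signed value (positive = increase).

Baseline:
  C = 79
  X = 84
  A = 199 − 4·79 + 3·84 = 135
  D = 201 − 5·84 − 6·135 = -1029
Policy A (X − 45, A := 10):
  C = 79
  X = 84 − 45 = 39
  A = 10
  D = 201 − 5·39 − 6·10 = -54
Change in D: -54 − (-1029) = 975

975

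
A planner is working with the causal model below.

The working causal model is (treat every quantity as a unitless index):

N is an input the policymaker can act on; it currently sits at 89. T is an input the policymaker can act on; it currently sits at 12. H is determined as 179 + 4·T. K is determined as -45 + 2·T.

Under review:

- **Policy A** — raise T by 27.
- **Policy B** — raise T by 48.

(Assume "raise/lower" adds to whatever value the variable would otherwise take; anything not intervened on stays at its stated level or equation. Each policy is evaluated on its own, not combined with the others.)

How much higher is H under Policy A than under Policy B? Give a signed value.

-84

Policy A (T + 27):
  T = 12 + 27 = 39
  H = 179 + 4·39 = 335
Policy B (T + 48):
  T = 12 + 48 = 60
  H = 179 + 4·60 = 419
H: 335 − 419 = -84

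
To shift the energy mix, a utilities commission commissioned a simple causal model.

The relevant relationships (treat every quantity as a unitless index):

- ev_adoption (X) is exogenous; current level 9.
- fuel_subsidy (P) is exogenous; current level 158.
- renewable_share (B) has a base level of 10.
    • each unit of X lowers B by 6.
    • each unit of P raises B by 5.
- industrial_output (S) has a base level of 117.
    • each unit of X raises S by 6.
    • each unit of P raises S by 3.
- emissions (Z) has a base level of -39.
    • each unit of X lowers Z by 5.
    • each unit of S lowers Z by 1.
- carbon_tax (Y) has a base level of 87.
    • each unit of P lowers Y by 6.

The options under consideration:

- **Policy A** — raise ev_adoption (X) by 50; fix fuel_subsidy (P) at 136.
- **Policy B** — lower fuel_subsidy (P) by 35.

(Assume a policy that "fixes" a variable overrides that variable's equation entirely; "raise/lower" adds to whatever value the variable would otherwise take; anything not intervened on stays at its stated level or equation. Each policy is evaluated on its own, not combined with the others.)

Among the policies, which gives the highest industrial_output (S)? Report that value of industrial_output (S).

Policy A (X + 50, P := 136):
  X = 9 + 50 = 59
  P = 136
  S = 117 + 6·59 + 3·136 = 879
Policy B (P − 35):
  X = 9
  P = 158 − 35 = 123
  S = 117 + 6·9 + 3·123 = 540
Comparing — Policy A: S=879, Policy B: S=540. Highest is 879 (Policy A).

879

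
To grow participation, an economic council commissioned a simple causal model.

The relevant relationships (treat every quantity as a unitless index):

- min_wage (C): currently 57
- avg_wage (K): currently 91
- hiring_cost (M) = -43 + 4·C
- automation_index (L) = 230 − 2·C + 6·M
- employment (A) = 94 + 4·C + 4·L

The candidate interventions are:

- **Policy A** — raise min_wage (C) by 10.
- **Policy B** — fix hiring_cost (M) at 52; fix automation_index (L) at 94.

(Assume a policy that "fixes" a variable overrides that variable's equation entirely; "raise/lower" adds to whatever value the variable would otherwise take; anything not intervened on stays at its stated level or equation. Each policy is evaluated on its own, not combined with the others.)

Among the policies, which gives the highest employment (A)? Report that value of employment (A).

Policy A (C + 10):
  C = 57 + 10 = 67
  M = -43 + 4·67 = 225
  L = 230 − 2·67 + 6·225 = 1446
  A = 94 + 4·67 + 4·1446 = 6146
Policy B (M := 52, L := 94):
  C = 57
  M = 52
  L = 94
  A = 94 + 4·57 + 4·94 = 698
Comparing — Policy A: A=6146, Policy B: A=698. Highest is 6146 (Policy A).

6146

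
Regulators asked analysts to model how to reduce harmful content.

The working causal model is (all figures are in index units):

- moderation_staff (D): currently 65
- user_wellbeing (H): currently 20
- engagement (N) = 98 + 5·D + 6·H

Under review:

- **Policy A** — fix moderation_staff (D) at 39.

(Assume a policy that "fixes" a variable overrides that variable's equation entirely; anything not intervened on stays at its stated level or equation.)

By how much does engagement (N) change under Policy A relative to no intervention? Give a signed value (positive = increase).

Baseline:
  D = 65
  H = 20
  N = 98 + 5·65 + 6·20 = 543
Policy A (D := 39):
  D = 39
  H = 20
  N = 98 + 5·39 + 6·20 = 413
Change in N: 413 − 543 = -130

-130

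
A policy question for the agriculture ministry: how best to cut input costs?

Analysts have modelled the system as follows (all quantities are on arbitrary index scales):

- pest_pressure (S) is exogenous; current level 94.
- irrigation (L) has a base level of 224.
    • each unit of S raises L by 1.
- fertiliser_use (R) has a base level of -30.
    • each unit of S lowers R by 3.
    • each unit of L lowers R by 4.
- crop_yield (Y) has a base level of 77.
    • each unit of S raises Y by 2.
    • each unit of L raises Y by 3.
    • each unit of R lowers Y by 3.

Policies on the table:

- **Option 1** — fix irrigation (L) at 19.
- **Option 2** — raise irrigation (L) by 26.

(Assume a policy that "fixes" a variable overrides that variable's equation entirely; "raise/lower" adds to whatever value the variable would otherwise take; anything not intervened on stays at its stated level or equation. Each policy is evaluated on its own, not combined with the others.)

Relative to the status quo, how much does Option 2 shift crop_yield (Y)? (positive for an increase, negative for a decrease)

390

Baseline:
  S = 94
  L = 224 + 94 = 318
  R = -30 − 3·94 − 4·318 = -1584
  Y = 77 + 2·94 + 3·318 − 3·(-1584) = 5971
Option 2 (L + 26):
  S = 94
  L = 224 + 94 (+26 from intervention) = 344
  R = -30 − 3·94 − 4·344 = -1688
  Y = 77 + 2·94 + 3·344 − 3·(-1688) = 6361
Change in Y: 6361 − 5971 = 390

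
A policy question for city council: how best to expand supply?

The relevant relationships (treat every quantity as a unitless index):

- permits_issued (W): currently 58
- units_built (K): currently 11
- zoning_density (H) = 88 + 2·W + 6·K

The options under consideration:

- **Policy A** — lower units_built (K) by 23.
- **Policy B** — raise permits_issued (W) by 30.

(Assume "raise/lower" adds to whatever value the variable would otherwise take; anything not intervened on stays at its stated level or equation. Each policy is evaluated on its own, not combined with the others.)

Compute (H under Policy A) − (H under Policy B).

-198

Policy A (K − 23):
  W = 58
  K = 11 − 23 = -12
  H = 88 + 2·58 + 6·(-12) = 132
Policy B (W + 30):
  W = 58 + 30 = 88
  K = 11
  H = 88 + 2·88 + 6·11 = 330
H: 132 − 330 = -198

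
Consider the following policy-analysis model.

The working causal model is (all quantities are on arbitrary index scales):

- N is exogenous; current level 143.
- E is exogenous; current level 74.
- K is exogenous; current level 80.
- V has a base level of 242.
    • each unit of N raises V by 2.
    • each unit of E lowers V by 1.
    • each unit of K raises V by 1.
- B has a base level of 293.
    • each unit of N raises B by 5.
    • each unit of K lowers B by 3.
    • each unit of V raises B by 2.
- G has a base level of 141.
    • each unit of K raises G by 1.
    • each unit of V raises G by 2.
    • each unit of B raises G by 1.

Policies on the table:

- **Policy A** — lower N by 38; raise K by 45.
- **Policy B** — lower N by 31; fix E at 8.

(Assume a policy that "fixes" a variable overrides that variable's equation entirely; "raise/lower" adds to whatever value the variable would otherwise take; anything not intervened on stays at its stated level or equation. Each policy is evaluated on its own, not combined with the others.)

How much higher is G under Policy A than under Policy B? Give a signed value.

Policy A (N − 38, K + 45):
  N = 143 − 38 = 105
  E = 74
  K = 80 + 45 = 125
  V = 242 + 2·105 − 74 + 125 = 503
  B = 293 + 5·105 − 3·125 + 2·503 = 1449
  G = 141 + 125 + 2·503 + 1449 = 2721
Policy B (N − 31, E := 8):
  N = 143 − 31 = 112
  E = 8
  K = 80
  V = 242 + 2·112 − 8 + 80 = 538
  B = 293 + 5·112 − 3·80 + 2·538 = 1689
  G = 141 + 80 + 2·538 + 1689 = 2986
G: 2721 − 2986 = -265

-265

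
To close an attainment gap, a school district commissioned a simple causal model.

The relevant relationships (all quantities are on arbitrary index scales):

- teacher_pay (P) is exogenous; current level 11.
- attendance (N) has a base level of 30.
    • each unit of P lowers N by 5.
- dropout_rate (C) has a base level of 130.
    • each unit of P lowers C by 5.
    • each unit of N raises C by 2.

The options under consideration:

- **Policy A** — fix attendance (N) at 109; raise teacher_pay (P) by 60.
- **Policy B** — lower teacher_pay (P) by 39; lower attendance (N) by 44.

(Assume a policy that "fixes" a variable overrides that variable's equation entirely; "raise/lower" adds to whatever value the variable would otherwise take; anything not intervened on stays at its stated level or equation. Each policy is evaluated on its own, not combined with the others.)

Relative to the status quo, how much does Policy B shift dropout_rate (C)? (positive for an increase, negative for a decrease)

497

Baseline:
  P = 11
  N = 30 − 5·11 = -25
  C = 130 − 5·11 + 2·(-25) = 25
Policy B (P − 39, N − 44):
  P = 11 − 39 = -28
  N = 30 − 5·(-28) (−44 from intervention) = 126
  C = 130 − 5·(-28) + 2·126 = 522
Change in C: 522 − 25 = 497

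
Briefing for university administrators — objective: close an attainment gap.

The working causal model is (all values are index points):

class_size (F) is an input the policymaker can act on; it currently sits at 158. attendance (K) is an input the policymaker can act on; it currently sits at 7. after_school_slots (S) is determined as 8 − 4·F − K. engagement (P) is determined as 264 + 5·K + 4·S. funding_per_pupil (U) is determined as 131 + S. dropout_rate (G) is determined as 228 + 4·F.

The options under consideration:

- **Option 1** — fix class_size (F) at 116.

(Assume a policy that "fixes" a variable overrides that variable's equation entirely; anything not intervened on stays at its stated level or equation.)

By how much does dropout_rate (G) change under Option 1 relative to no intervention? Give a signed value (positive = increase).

-168

Baseline:
  F = 158
  G = 228 + 4·158 = 860
Option 1 (F := 116):
  F = 116
  G = 228 + 4·116 = 692
Change in G: 692 − 860 = -168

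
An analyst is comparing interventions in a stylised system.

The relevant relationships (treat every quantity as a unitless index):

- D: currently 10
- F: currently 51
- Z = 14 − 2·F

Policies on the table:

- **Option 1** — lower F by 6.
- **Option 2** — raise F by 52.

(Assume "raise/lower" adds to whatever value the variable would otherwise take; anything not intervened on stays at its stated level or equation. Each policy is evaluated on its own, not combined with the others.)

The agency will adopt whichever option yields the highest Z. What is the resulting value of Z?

-76

Option 1 (F − 6):
  F = 51 − 6 = 45
  Z = 14 − 2·45 = -76
Option 2 (F + 52):
  F = 51 + 52 = 103
  Z = 14 − 2·103 = -192
Comparing — Option 1: Z=-76, Option 2: Z=-192. Highest is -76 (Option 1).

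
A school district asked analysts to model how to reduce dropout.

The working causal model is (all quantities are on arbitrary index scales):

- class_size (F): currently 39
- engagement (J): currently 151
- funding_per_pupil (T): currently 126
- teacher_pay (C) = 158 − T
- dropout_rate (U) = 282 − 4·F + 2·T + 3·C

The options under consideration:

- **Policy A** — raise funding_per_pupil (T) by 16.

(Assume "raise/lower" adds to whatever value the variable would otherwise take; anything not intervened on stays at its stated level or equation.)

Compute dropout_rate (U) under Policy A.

Policy A (T + 16):
  F = 39
  T = 126 + 16 = 142
  C = 158 − 142 = 16
  U = 282 − 4·39 + 2·142 + 3·16 = 458

458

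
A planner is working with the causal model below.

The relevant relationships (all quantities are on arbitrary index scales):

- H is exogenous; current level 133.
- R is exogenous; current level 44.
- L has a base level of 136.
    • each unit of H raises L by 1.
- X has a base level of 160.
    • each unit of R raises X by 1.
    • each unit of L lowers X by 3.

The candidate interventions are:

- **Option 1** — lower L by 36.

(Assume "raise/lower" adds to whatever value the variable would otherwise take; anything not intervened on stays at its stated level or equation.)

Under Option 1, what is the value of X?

-495

Option 1 (L − 36):
  H = 133
  R = 44
  L = 136 + 133 (−36 from intervention) = 233
  X = 160 + 44 − 3·233 = -495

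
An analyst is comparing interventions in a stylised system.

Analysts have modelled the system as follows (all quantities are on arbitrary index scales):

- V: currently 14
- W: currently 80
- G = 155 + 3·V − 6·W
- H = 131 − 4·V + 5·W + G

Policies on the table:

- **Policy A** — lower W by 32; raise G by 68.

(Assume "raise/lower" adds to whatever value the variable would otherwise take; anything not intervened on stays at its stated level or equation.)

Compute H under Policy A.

Policy A (W − 32, G + 68):
  V = 14
  W = 80 − 32 = 48
  G = 155 + 3·14 − 6·48 (+68 from intervention) = -23
  H = 131 − 4·14 + 5·48 + (-23) = 292

292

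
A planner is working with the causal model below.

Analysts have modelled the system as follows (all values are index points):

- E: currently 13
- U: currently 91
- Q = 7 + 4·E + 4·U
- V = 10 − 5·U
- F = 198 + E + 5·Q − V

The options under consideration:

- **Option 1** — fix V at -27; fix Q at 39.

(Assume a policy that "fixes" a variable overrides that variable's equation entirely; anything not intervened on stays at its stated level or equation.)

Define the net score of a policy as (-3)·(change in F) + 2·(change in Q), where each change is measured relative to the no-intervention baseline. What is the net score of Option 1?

Baseline:
  E = 13
  U = 91
  Q = 7 + 4·13 + 4·91 = 423
  V = 10 − 5·91 = -445
  F = 198 + 13 + 5·423 − (-445) = 2771
Option 1 (V := -27, Q := 39):
  E = 13
  U = 91
  Q = 39
  V = -27
  F = 198 + 13 + 5·39 − (-27) = 433
ΔF = 433 − 2771 = -2338; ΔQ = 39 − 423 = -384
Score = (-3)·(-2338) + 2·(-384) = 6246

6246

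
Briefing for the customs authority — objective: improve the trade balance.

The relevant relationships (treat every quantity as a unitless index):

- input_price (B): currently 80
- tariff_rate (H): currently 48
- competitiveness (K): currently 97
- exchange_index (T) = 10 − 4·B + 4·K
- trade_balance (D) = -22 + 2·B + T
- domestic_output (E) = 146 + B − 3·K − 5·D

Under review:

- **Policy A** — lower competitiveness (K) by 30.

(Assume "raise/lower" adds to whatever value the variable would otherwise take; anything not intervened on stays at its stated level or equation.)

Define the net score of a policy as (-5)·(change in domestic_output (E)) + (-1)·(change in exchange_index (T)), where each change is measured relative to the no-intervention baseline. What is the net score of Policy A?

-3330

Baseline:
  B = 80
  K = 97
  T = 10 − 4·80 + 4·97 = 78
  D = -22 + 2·80 + 78 = 216
  E = 146 + 80 − 3·97 − 5·216 = -1145
Policy A (K − 30):
  B = 80
  K = 97 − 30 = 67
  T = 10 − 4·80 + 4·67 = -42
  D = -22 + 2·80 + (-42) = 96
  E = 146 + 80 − 3·67 − 5·96 = -455
ΔE = -455 − (-1145) = 690; ΔT = -42 − 78 = -120
Score = (-5)·690 + (-1)·(-120) = -3330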